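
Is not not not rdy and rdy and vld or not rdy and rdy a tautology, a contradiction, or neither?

contradiction

not not not rdy and rdy and vld or not rdy and rdy
= not rdy and rdy and vld or not rdy and rdy   (double negation)
= not rdy and rdy   (absorption)
= False   (complement)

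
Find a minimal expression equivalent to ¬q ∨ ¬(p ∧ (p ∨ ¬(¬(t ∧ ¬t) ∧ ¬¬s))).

¬q ∨ ¬(p ∧ (p ∨ ¬(¬(t ∧ ¬t) ∧ ¬¬s)))
= ¬q ∨ ¬(p ∧ (p ∨ t ∧ ¬t ∨ ¬s))   — De Morgan
= ¬q ∨ ¬(p ∧ (p ∨ ¬s))   — complement / identity
= ¬q ∨ ¬p   — absorption

¬q ∨ ¬p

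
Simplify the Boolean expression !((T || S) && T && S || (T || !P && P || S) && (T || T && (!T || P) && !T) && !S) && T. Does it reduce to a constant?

false

!((T || S) && T && S || (T || !P && P || S) && (T || T && (!T || P) && !T) && !S) && T
= !((T || S) && T && S || (T || !P && P || S) && (T || T && !T) && !S) && T   [absorption]
= !((T || S) && T && S || (T || !P && P || S) && T && !S) && T   [complement / identity]
= !((T || S) && T && S || (T || S) && T && !S) && T   [complement / identity]
= !((T || S) && T) && T   [distribution]
= !T && T   [absorption]
= false   [complement]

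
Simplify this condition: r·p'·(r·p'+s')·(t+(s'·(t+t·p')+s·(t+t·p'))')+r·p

r

r·p'·(r·p'+s')·(t+(s'·(t+t·p')+s·(t+t·p'))')+r·p
= r·p'·(r·p'+s')·(t+(t+t·p')')+r·p   — distribution
= r·p'·(r·p'+s')·(t+t')+r·p   — absorption
= r·p'·(r·p'+s')+r·p   — complement / identity
= r·p'+r·p   — absorption
= r   — distribution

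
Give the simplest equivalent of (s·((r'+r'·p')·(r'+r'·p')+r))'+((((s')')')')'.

(s·((r'+r'·p')·(r'+r'·p')+r))'+((((s')')')')'
= (s·(r'+r'·p'+r))'+((((s')')')')'
= (s·(r'+r'·p'+r))'+((s')')'
= (s·(r'+r))'+((s')')'
= (s·(r'+r))'+s'
= s'+s'
= s'

s'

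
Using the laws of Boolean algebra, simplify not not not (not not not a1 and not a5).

a1 or a5

not not not (not not not a1 and not a5)
= not not not (not a1 and not a5)
= not not (a1 or a5)
= a1 or a5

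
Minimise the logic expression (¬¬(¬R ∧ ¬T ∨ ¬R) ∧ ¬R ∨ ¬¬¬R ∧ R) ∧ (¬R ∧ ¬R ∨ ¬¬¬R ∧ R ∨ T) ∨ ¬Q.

¬R ∨ ¬Q

(¬¬(¬R ∧ ¬T ∨ ¬R) ∧ ¬R ∨ ¬¬¬R ∧ R) ∧ (¬R ∧ ¬R ∨ ¬¬¬R ∧ R ∨ T) ∨ ¬Q
= ((¬R ∧ ¬T ∨ ¬R) ∧ ¬R ∨ ¬¬¬R ∧ R) ∧ (¬R ∧ ¬R ∨ ¬¬¬R ∧ R ∨ T) ∨ ¬Q   — double negation
= (¬R ∧ ¬R ∨ ¬¬¬R ∧ R) ∧ (¬R ∧ ¬R ∨ ¬¬¬R ∧ R ∨ T) ∨ ¬Q   — absorption
= ¬R ∧ ¬R ∨ ¬¬¬R ∧ R ∨ ¬Q   — absorption
= ¬R ∧ ¬R ∨ ¬R ∧ R ∨ ¬Q   — double negation
= ¬R ∨ ¬Q   — distribution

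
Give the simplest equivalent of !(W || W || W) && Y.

!W && Y

!(W || W || W) && Y
= !(W || W) && Y   [idempotence]
= !W && Y   [idempotence]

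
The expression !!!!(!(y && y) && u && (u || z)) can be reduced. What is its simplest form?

!!!!(!(y && y) && u && (u || z))
= !!!!(!y && u && (u || z))   — idempotence
= !!(!y && u && (u || z))   — double negation
= !!(!y && u)   — absorption
= !y && u   — double negation

!y && u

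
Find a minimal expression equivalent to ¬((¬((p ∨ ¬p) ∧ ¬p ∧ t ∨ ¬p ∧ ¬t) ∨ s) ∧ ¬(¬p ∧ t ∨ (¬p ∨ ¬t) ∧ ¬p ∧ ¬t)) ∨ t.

¬((¬((p ∨ ¬p) ∧ ¬p ∧ t ∨ ¬p ∧ ¬t) ∨ s) ∧ ¬(¬p ∧ t ∨ (¬p ∨ ¬t) ∧ ¬p ∧ ¬t)) ∨ t
= ¬((¬(¬p ∧ t ∨ ¬p ∧ ¬t) ∨ s) ∧ ¬(¬p ∧ t ∨ (¬p ∨ ¬t) ∧ ¬p ∧ ¬t)) ∨ t   (complement / identity)
= ¬((¬(¬p ∧ t ∨ ¬p ∧ ¬t) ∨ s) ∧ ¬(¬p ∧ t ∨ ¬p ∧ ¬t)) ∨ t   (absorption)
= ¬¬(¬p ∧ t ∨ ¬p ∧ ¬t) ∨ t   (absorption)
= ¬¬¬p ∨ t   (distribution)
= ¬p ∨ t   (double negation)

¬p ∨ t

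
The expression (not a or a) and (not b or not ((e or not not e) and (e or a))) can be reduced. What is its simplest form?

not b or not e

(not a or a) and (not b or not ((e or not not e) and (e or a)))
= (not a or a) and (not b or not ((e or e) and (e or a)))   — double negation
= not b or not ((e or e) and (e or a))   — complement / identity
= not b or not (e and a or e)   — distribution
= not b or not e   — absorption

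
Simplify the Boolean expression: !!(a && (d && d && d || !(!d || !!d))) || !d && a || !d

!!(a && (d && d && d || !(!d || !!d))) || !d && a || !d
= !!(a && (d && d && d || d && !d)) || !d && a || !d   [De Morgan]
= !!(a && (d && d || d && !d)) || !d && a || !d   [idempotence]
= a && (d && d || d && !d) || !d && a || !d   [double negation]
= a && d || !d && a || !d   [distribution]
= a || !d   [distribution]

a || !d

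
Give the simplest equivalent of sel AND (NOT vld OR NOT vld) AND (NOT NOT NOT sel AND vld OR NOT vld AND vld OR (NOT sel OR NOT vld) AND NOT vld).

sel AND (NOT vld OR NOT vld) AND (NOT NOT NOT sel AND vld OR NOT vld AND vld OR (NOT sel OR NOT vld) AND NOT vld)
= sel AND (NOT vld OR NOT vld) AND (NOT sel AND vld OR NOT vld AND vld OR (NOT sel OR NOT vld) AND NOT vld)
= sel AND (NOT vld OR NOT vld) AND ((NOT sel OR NOT vld) AND vld OR (NOT sel OR NOT vld) AND NOT vld)
= sel AND (NOT vld OR NOT vld) AND (NOT sel OR NOT vld)
= sel AND (NOT vld AND NOT sel OR NOT vld)
= sel AND NOT vld

sel AND NOT vld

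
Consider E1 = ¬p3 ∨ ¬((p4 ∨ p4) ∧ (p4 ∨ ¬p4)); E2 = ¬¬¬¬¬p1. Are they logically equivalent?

E1: ¬p3 ∨ ¬((p4 ∨ p4) ∧ (p4 ∨ ¬p4))
    = ¬p3 ∨ ¬(p4 ∨ p4)   — complement / identity
    = ¬p3 ∨ ¬p4   — idempotence
E2: ¬¬¬¬¬p1
    = ¬¬¬p1   — double negation
    = ¬p1   — double negation
These differ: at p1=1, p3=0, p4=0, E1 = 1 but E2 = 0.

No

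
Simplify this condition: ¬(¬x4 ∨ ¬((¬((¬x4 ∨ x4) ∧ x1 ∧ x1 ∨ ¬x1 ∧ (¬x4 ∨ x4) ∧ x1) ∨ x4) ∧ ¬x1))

¬(¬x4 ∨ ¬((¬((¬x4 ∨ x4) ∧ x1 ∧ x1 ∨ ¬x1 ∧ (¬x4 ∨ x4) ∧ x1) ∨ x4) ∧ ¬x1))
= ¬(¬x4 ∨ ¬((¬((¬x4 ∨ x4) ∧ x1) ∨ x4) ∧ ¬x1))   — distribution
= ¬(¬x4 ∨ ¬((¬x1 ∨ x4) ∧ ¬x1))   — complement / identity
= x4 ∧ (¬x1 ∨ x4) ∧ ¬x1   — De Morgan
= x4 ∧ ¬x1   — absorption

x4 ∧ ¬x1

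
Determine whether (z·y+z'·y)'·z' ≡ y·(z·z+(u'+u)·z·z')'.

No

E1: (z·y+z'·y)'·z'
    = y'·z'   (distribution)
E2: y·(z·z+(u'+u)·z·z')'
    = y·(z·z+z·z')'   (complement / identity)
    = y·z'   (distribution)
These differ: at u=0, y=0, z=0, E1 = 1 but E2 = 0.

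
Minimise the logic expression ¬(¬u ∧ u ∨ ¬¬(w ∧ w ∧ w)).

¬(¬u ∧ u ∨ ¬¬(w ∧ w ∧ w))
= ¬¬¬(w ∧ w ∧ w)
= ¬¬¬(w ∧ w)
= ¬(w ∧ w)
= ¬w

¬w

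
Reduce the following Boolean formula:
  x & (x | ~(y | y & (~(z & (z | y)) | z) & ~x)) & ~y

x & (x | ~(y | y & (~(z & (z | y)) | z) & ~x)) & ~y
= x & (x | ~(y | y & (~z | z) & ~x)) & ~y
= x & (x | ~(y | y & ~x)) & ~y
= x & (x | ~y) & ~y
= x & ~y

x & ~y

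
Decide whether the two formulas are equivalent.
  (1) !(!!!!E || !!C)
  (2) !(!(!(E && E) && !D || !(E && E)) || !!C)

E1: !(!!!!E || !!C)
    = !(!!E || !!C)   — double negation
    = !E && !C   — De Morgan
E2: !(!(!(E && E) && !D || !(E && E)) || !!C)
    = !(!!(E && E) || !!C)   — absorption
    = !(!!E || !!C)   — idempotence
    = !E && !C   — De Morgan
Both reduce to !E && !C, so they are equivalent.

Yes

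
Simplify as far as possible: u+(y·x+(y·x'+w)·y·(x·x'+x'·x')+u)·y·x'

u+(y·x+(y·x'+w)·y·(x·x'+x'·x')+u)·y·x'
= u+(y·x+(y·x'+w)·y·x'+u)·y·x'
= u+(y·x+y·x'+u)·y·x'
= u+(y+u)·y·x'
= u+y·x'

u+y·x'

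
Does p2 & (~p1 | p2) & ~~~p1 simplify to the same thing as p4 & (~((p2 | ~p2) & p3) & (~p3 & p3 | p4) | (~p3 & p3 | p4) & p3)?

E1: p2 & (~p1 | p2) & ~~~p1
    = p2 & (~p1 | p2) & ~p1   (double negation)
    = p2 & ~p1   (absorption)
E2: p4 & (~((p2 | ~p2) & p3) & (~p3 & p3 | p4) | (~p3 & p3 | p4) & p3)
    = p4 & (~p3 & (~p3 & p3 | p4) | (~p3 & p3 | p4) & p3)   (complement / identity)
    = p4 & (~p3 & p3 | p4)   (distribution)
    = p4 & p4   (complement / identity)
    = p4   (idempotence)
These differ: at p1=1, p2=1, p3=0, p4=1, E1 = 0 but E2 = 1.

No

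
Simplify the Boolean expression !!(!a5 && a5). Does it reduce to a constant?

!!(!a5 && a5)
= !a5 && a5   [double negation]
= false   [complement]

false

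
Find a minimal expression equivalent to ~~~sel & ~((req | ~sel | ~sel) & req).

~sel & ~req

~~~sel & ~((req | ~sel | ~sel) & req)
= ~~~sel & ~((req | ~sel) & req)   [idempotence]
= ~sel & ~((req | ~sel) & req)   [double negation]
= ~sel & ~req   [absorption]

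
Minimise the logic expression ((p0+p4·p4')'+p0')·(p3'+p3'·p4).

((p0+p4·p4')'+p0')·(p3'+p3'·p4)
= ((p0+p4·p4')'+p0')·p3'   — absorption
= (p0'+p0')·p3'   — complement / identity
= p0'·p3'   — idempotence

p0'·p3'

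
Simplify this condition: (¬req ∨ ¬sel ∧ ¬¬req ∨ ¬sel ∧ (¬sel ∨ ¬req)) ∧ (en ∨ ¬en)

¬req ∨ ¬sel

(¬req ∨ ¬sel ∧ ¬¬req ∨ ¬sel ∧ (¬sel ∨ ¬req)) ∧ (en ∨ ¬en)
= (¬req ∨ ¬sel ∧ req ∨ ¬sel ∧ (¬sel ∨ ¬req)) ∧ (en ∨ ¬en)   (double negation)
= ¬req ∨ ¬sel ∧ req ∨ ¬sel ∧ (¬sel ∨ ¬req)   (complement / identity)
= ¬req ∨ ¬sel ∧ req ∨ ¬sel   (absorption)
= ¬req ∨ ¬sel   (absorption)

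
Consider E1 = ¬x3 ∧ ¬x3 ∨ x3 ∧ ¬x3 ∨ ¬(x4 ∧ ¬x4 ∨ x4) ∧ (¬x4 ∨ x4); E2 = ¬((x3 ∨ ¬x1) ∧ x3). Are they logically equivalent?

No

E1: ¬x3 ∧ ¬x3 ∨ x3 ∧ ¬x3 ∨ ¬(x4 ∧ ¬x4 ∨ x4) ∧ (¬x4 ∨ x4)
    = ¬x3 ∨ ¬(x4 ∧ ¬x4 ∨ x4) ∧ (¬x4 ∨ x4)   (distribution)
    = ¬x3 ∨ ¬x4 ∧ (¬x4 ∨ x4)   (complement / identity)
    = ¬x3 ∨ ¬x4   (complement / identity)
E2: ¬((x3 ∨ ¬x1) ∧ x3)
    = ¬x3   (absorption)
These differ: at x1=0, x3=1, x4=0, E1 = 1 but E2 = 0.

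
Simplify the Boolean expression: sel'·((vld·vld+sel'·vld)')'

sel'·vld

sel'·((vld·vld+sel'·vld)')'
= sel'·((vld·(vld+sel'))')'
= sel'·(vld')'
= sel'·vld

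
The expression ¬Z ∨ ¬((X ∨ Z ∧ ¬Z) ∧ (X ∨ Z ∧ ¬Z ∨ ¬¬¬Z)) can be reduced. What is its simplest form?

¬Z ∨ ¬X

¬Z ∨ ¬((X ∨ Z ∧ ¬Z) ∧ (X ∨ Z ∧ ¬Z ∨ ¬¬¬Z))
= ¬Z ∨ ¬((X ∨ Z ∧ ¬Z) ∧ (X ∨ Z ∧ ¬Z ∨ ¬Z))
= ¬Z ∨ ¬(X ∨ Z ∧ ¬Z)
= ¬Z ∨ ¬X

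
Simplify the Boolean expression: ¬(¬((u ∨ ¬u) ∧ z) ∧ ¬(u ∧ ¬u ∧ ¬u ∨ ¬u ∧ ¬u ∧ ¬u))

z ∨ ¬u

¬(¬((u ∨ ¬u) ∧ z) ∧ ¬(u ∧ ¬u ∧ ¬u ∨ ¬u ∧ ¬u ∧ ¬u))
= ¬(¬((u ∨ ¬u) ∧ z) ∧ ¬(¬u ∧ ¬u))   [distribution]
= ¬(¬((u ∨ ¬u) ∧ z) ∧ ¬¬u)   [idempotence]
= ¬(¬z ∧ ¬¬u)   [complement / identity]
= z ∨ ¬u   [De Morgan]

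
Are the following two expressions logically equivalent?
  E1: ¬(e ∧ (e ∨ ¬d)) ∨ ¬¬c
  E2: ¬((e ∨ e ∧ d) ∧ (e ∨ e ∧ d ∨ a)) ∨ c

Yes

E1: ¬(e ∧ (e ∨ ¬d)) ∨ ¬¬c
    = ¬e ∨ ¬¬c   (absorption)
    = ¬e ∨ c   (double negation)
E2: ¬((e ∨ e ∧ d) ∧ (e ∨ e ∧ d ∨ a)) ∨ c
    = ¬(e ∨ e ∧ d) ∨ c   (absorption)
    = ¬e ∨ c   (absorption)
Both reduce to ¬e ∨ c, so they are equivalent.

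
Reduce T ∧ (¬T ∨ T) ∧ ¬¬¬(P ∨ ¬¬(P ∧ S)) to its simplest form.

T ∧ ¬P

T ∧ (¬T ∨ T) ∧ ¬¬¬(P ∨ ¬¬(P ∧ S))
= T ∧ (¬T ∨ T) ∧ ¬¬¬(P ∨ P ∧ S)   — double negation
= T ∧ (¬T ∨ T) ∧ ¬¬¬P   — absorption
= T ∧ ¬¬¬P   — complement / identity
= T ∧ ¬P   — double negation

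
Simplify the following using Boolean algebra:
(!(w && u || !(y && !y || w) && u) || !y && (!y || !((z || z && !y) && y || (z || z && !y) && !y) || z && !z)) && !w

(!u || !y) && !w

(!(w && u || !(y && !y || w) && u) || !y && (!y || !((z || z && !y) && y || (z || z && !y) && !y) || z && !z)) && !w
= (!(w && u || !(y && !y || w) && u) || !y && (!y || !((z || z && !y) && y || (z || z && !y) && !y))) && !w   — complement / identity
= (!(w && u || !(y && !y || w) && u) || !y && (!y || !(z || z && !y))) && !w   — distribution
= (!(w && u || !w && u) || !y && (!y || !(z || z && !y))) && !w   — complement / identity
= (!(w && u || !w && u) || !y && (!y || !z)) && !w   — absorption
= (!(w && u || !w && u) || !y) && !w   — absorption
= (!u || !y) && !w   — distribution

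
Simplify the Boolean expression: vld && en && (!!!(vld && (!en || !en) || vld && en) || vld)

vld && en

vld && en && (!!!(vld && (!en || !en) || vld && en) || vld)
= vld && en && (!!!(vld && !en || vld && en) || vld)   [idempotence]
= vld && en && (!!!vld || vld)   [distribution]
= vld && en && (!vld || vld)   [double negation]
= vld && en   [complement / identity]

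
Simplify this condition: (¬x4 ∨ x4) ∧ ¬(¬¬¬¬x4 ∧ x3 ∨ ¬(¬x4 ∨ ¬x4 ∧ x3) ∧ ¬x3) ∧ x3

(¬x4 ∨ x4) ∧ ¬(¬¬¬¬x4 ∧ x3 ∨ ¬(¬x4 ∨ ¬x4 ∧ x3) ∧ ¬x3) ∧ x3
= ¬(¬¬¬¬x4 ∧ x3 ∨ ¬(¬x4 ∨ ¬x4 ∧ x3) ∧ ¬x3) ∧ x3   (complement / identity)
= ¬(¬¬x4 ∧ x3 ∨ ¬(¬x4 ∨ ¬x4 ∧ x3) ∧ ¬x3) ∧ x3   (double negation)
= ¬(¬¬x4 ∧ x3 ∨ ¬¬x4 ∧ ¬x3) ∧ x3   (absorption)
= ¬¬¬x4 ∧ x3   (distribution)
= ¬x4 ∧ x3   (double negation)

¬x4 ∧ x3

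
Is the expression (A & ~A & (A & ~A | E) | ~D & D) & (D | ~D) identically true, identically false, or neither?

identically false

(A & ~A & (A & ~A | E) | ~D & D) & (D | ~D)
= (A & ~A | ~D & D) & (D | ~D)   [absorption]
= A & ~A | ~D & D   [complement / identity]
= A & ~A   [complement / identity]
= 0   [complement]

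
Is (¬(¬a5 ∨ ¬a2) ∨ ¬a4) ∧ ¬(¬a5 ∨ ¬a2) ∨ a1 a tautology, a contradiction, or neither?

(¬(¬a5 ∨ ¬a2) ∨ ¬a4) ∧ ¬(¬a5 ∨ ¬a2) ∨ a1
= ¬(¬a5 ∨ ¬a2) ∨ a1   [absorption]
= a5 ∧ a2 ∨ a1   [De Morgan]
This depends on a1, a2, a5, so it is not a constant.

neither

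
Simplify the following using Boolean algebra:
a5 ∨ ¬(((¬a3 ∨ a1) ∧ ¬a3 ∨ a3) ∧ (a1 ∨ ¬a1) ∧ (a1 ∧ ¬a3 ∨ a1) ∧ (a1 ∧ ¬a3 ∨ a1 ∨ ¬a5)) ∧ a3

a5 ∨ ¬a1 ∧ a3

a5 ∨ ¬(((¬a3 ∨ a1) ∧ ¬a3 ∨ a3) ∧ (a1 ∨ ¬a1) ∧ (a1 ∧ ¬a3 ∨ a1) ∧ (a1 ∧ ¬a3 ∨ a1 ∨ ¬a5)) ∧ a3
= a5 ∨ ¬((¬a3 ∨ a3) ∧ (a1 ∨ ¬a1) ∧ (a1 ∧ ¬a3 ∨ a1) ∧ (a1 ∧ ¬a3 ∨ a1 ∨ ¬a5)) ∧ a3   (absorption)
= a5 ∨ ¬((¬a3 ∨ a3) ∧ (a1 ∨ ¬a1) ∧ (a1 ∧ ¬a3 ∨ a1)) ∧ a3   (absorption)
= a5 ∨ ¬((¬a3 ∨ a3) ∧ (a1 ∧ ¬a3 ∨ a1)) ∧ a3   (complement / identity)
= a5 ∨ ¬(a1 ∧ ¬a3 ∨ a1) ∧ a3   (complement / identity)
= a5 ∨ ¬a1 ∧ a3   (absorption)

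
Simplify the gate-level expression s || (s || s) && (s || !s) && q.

s || (s || s) && (s || !s) && q
= s || (s || s && !s) && q   (distribution)
= s || s && q   (complement / identity)
= s   (absorption)

s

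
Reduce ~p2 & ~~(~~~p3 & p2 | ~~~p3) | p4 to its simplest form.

~p2 & ~~(~~~p3 & p2 | ~~~p3) | p4
= ~p2 & ~~(~~~p3 & p2 | ~p3) | p4   [double negation]
= ~p2 & ~~(~p3 & p2 | ~p3) | p4   [double negation]
= ~p2 & (~p3 & p2 | ~p3) | p4   [double negation]
= ~p2 & ~p3 | p4   [absorption]

~p2 & ~p3 | p4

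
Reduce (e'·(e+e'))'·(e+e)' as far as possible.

0

(e'·(e+e'))'·(e+e)'
= (e')'·(e+e)'   — complement / identity
= (e')'·e'   — idempotence
= e·e'   — double negation
= 0   — complement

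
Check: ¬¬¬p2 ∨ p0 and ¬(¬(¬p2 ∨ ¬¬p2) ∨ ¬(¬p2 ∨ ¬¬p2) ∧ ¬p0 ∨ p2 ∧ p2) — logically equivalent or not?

E1: ¬¬¬p2 ∨ p0
    = ¬p2 ∨ p0   (double negation)
E2: ¬(¬(¬p2 ∨ ¬¬p2) ∨ ¬(¬p2 ∨ ¬¬p2) ∧ ¬p0 ∨ p2 ∧ p2)
    = ¬(¬(¬p2 ∨ ¬¬p2) ∨ p2 ∧ p2)   (absorption)
    = ¬(p2 ∧ ¬p2 ∨ p2 ∧ p2)   (De Morgan)
    = ¬p2   (distribution)
These differ: at p0=1, p2=1, E1 = 1 but E2 = 0.

No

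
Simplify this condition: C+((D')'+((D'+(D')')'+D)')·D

C+((D')'+((D'+(D')')'+D)')·D
= C+((D')'+(D·D'+D)')·D   — De Morgan
= C+(D+(D·D'+D)')·D   — double negation
= C+(D+D')·D   — complement / identity
= C+D   — complement / identity

C+D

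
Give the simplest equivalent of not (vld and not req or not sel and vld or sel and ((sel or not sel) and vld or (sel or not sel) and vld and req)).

not (vld and not req or not sel and vld or sel and ((sel or not sel) and vld or (sel or not sel) and vld and req))
= not (vld and not req or not sel and vld or sel and (sel or not sel) and vld)   [absorption]
= not (vld and not req or not sel and vld or sel and vld)   [complement / identity]
= not (vld and not req or vld)   [distribution]
= not vld   [absorption]

not vld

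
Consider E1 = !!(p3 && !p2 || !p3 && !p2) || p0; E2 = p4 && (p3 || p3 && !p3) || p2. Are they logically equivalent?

No

E1: !!(p3 && !p2 || !p3 && !p2) || p0
    = !!!p2 || p0   [distribution]
    = !p2 || p0   [double negation]
E2: p4 && (p3 || p3 && !p3) || p2
    = p4 && p3 || p2   [complement / identity]
These differ: at p0=0, p2=1, p3=0, p4=0, E1 = 0 but E2 = 1.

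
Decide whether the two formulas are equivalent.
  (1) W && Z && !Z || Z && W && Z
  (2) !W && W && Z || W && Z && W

E1: W && Z && !Z || Z && W && Z
    = W && Z   [distribution]
E2: !W && W && Z || W && Z && W
    = W && Z   [distribution]
Both reduce to W && Z, so they are equivalent.

Yes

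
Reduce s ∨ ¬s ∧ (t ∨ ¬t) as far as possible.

True

s ∨ ¬s ∧ (t ∨ ¬t)
= s ∨ ¬s
= True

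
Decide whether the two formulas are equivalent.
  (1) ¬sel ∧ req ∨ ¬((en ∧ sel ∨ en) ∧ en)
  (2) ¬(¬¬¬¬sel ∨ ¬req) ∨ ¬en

Yes

E1: ¬sel ∧ req ∨ ¬((en ∧ sel ∨ en) ∧ en)
    = ¬sel ∧ req ∨ ¬(en ∧ en)   [absorption]
    = ¬sel ∧ req ∨ ¬en   [idempotence]
E2: ¬(¬¬¬¬sel ∨ ¬req) ∨ ¬en
    = ¬¬¬sel ∧ req ∨ ¬en   [De Morgan]
    = ¬sel ∧ req ∨ ¬en   [double negation]
Both reduce to ¬sel ∧ req ∨ ¬en, so they are equivalent.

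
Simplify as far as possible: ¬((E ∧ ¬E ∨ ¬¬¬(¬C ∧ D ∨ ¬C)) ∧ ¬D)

¬((E ∧ ¬E ∨ ¬¬¬(¬C ∧ D ∨ ¬C)) ∧ ¬D)
= ¬(¬¬¬(¬C ∧ D ∨ ¬C) ∧ ¬D)   — complement / identity
= ¬(¬¬¬¬C ∧ ¬D)   — absorption
= ¬(¬¬C ∧ ¬D)   — double negation
= ¬C ∨ D   — De Morgan

¬C ∨ D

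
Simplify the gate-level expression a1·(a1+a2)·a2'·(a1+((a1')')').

a1·(a1+a2)·a2'·(a1+((a1')')')
= a1·(a1+a2)·a2'·(a1+a1')   [double negation]
= a1·(a1+a2)·a2'   [complement / identity]
= a1·a2'   [absorption]

a1·a2'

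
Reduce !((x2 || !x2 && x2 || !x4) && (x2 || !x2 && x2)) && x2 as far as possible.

!((x2 || !x2 && x2 || !x4) && (x2 || !x2 && x2)) && x2
= !(x2 || !x2 && x2) && x2   (absorption)
= !x2 && x2   (complement / identity)
= false   (complement)

false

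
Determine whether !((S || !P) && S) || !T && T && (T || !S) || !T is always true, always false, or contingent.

!((S || !P) && S) || !T && T && (T || !S) || !T
= !((S || !P) && S) || !T && T || !T
= !((S || !P) && S) || !T
= !S || !T
This depends on S, T, so it is not a constant.

contingent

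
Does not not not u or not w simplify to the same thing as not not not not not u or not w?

E1: not not not u or not w
    = not u or not w
E2: not not not not not u or not w
    = not not not u or not w
    = not u or not w
Both reduce to not u or not w, so they are equivalent.

Yes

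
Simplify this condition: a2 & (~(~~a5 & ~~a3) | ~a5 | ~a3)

a2 & (~(~~a5 & ~~a3) | ~a5 | ~a3)
= a2 & (~a5 | ~a3 | ~a5 | ~a3)   [De Morgan]
= a2 & (~a5 | ~a3)   [idempotence]

a2 & (~a5 | ~a3)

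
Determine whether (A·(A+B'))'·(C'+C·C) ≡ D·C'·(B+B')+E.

E1: (A·(A+B'))'·(C'+C·C)
    = A'·(C'+C·C)
    = A'·(C'+C)
    = A'
E2: D·C'·(B+B')+E
    = D·C'+E
These differ: at A=1, B=0, C=1, D=0, E=1, E1 = 0 but E2 = 1.

No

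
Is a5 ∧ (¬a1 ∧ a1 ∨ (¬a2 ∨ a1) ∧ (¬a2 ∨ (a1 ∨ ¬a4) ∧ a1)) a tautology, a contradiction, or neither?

neither

a5 ∧ (¬a1 ∧ a1 ∨ (¬a2 ∨ a1) ∧ (¬a2 ∨ (a1 ∨ ¬a4) ∧ a1))
= a5 ∧ (¬a2 ∨ a1) ∧ (¬a2 ∨ (a1 ∨ ¬a4) ∧ a1)   [complement / identity]
= a5 ∧ (¬a2 ∨ a1) ∧ (¬a2 ∨ a1)   [absorption]
= a5 ∧ (¬a2 ∨ a1)   [idempotence]
This depends on a1, a2, a5, so it is not a constant.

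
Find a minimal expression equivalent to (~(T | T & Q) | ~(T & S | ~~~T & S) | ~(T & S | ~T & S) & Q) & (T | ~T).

~T | ~S

(~(T | T & Q) | ~(T & S | ~~~T & S) | ~(T & S | ~T & S) & Q) & (T | ~T)
= (~(T | T & Q) | ~(T & S | ~T & S) | ~(T & S | ~T & S) & Q) & (T | ~T)   (double negation)
= (~T | ~(T & S | ~T & S) | ~(T & S | ~T & S) & Q) & (T | ~T)   (absorption)
= (~T | ~(T & S | ~T & S)) & (T | ~T)   (absorption)
= (~T | ~S) & (T | ~T)   (distribution)
= ~T | ~S   (complement / identity)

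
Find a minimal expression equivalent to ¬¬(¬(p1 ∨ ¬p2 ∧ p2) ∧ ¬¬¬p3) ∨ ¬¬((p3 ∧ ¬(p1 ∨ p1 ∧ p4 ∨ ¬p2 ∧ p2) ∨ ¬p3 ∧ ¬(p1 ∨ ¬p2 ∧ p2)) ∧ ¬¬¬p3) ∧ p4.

¬¬(¬(p1 ∨ ¬p2 ∧ p2) ∧ ¬¬¬p3) ∨ ¬¬((p3 ∧ ¬(p1 ∨ p1 ∧ p4 ∨ ¬p2 ∧ p2) ∨ ¬p3 ∧ ¬(p1 ∨ ¬p2 ∧ p2)) ∧ ¬¬¬p3) ∧ p4
= ¬¬(¬(p1 ∨ ¬p2 ∧ p2) ∧ ¬¬¬p3) ∨ ¬¬((p3 ∧ ¬(p1 ∨ ¬p2 ∧ p2) ∨ ¬p3 ∧ ¬(p1 ∨ ¬p2 ∧ p2)) ∧ ¬¬¬p3) ∧ p4   — absorption
= ¬¬(¬(p1 ∨ ¬p2 ∧ p2) ∧ ¬¬¬p3) ∨ ¬¬(¬(p1 ∨ ¬p2 ∧ p2) ∧ ¬¬¬p3) ∧ p4   — distribution
= ¬¬(¬(p1 ∨ ¬p2 ∧ p2) ∧ ¬¬¬p3)   — absorption
= ¬(p1 ∨ ¬p2 ∧ p2) ∧ ¬¬¬p3   — double negation
= ¬(p1 ∨ ¬p2 ∧ p2) ∧ ¬p3   — double negation
= ¬p1 ∧ ¬p3   — complement / identity

¬p1 ∧ ¬p3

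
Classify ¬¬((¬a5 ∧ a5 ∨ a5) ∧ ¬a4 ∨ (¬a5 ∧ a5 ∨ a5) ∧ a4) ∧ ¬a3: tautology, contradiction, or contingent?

¬¬((¬a5 ∧ a5 ∨ a5) ∧ ¬a4 ∨ (¬a5 ∧ a5 ∨ a5) ∧ a4) ∧ ¬a3
= ((¬a5 ∧ a5 ∨ a5) ∧ ¬a4 ∨ (¬a5 ∧ a5 ∨ a5) ∧ a4) ∧ ¬a3
= (¬a5 ∧ a5 ∨ a5) ∧ ¬a3
= a5 ∧ ¬a3
This depends on a3, a5, so it is not a constant.

contingent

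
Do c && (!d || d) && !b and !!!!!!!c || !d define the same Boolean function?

No

E1: c && (!d || d) && !b
    = c && !b   — complement / identity
E2: !!!!!!!c || !d
    = !!!!!c || !d   — double negation
    = !!!c || !d   — double negation
    = !c || !d   — double negation
These differ: at b=1, c=0, d=0, E1 = 0 but E2 = 1.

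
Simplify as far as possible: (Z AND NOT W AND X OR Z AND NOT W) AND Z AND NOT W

(Z AND NOT W AND X OR Z AND NOT W) AND Z AND NOT W
= Z AND NOT W AND Z AND NOT W   — absorption
= Z AND NOT W   — idempotence

Z AND NOT W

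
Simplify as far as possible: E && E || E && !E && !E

E && E || E && !E && !E
= E && E || E && !E   (idempotence)
= E   (distribution)

E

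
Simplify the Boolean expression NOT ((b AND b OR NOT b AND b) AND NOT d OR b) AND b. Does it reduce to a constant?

NOT ((b AND b OR NOT b AND b) AND NOT d OR b) AND b
= NOT (b AND NOT d OR b) AND b
= NOT b AND b
= FALSE

FALSE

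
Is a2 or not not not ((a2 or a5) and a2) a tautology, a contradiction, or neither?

tautology

a2 or not not not ((a2 or a5) and a2)
= a2 or not ((a2 or a5) and a2)
= a2 or not a2
= True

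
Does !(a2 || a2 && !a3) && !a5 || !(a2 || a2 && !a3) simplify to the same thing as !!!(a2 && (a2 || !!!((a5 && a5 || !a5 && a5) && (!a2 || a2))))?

E1: !(a2 || a2 && !a3) && !a5 || !(a2 || a2 && !a3)
    = !(a2 || a2 && !a3)   [absorption]
    = !a2   [absorption]
E2: !!!(a2 && (a2 || !!!((a5 && a5 || !a5 && a5) && (!a2 || a2))))
    = !!!(a2 && (a2 || !!!(a5 && (!a2 || a2))))   [distribution]
    = !!!(a2 && (a2 || !(a5 && (!a2 || a2))))   [double negation]
    = !!!(a2 && (a2 || !a5))   [complement / identity]
    = !!!a2   [absorption]
    = !a2   [double negation]
Both reduce to !a2, so they are equivalent.

Yes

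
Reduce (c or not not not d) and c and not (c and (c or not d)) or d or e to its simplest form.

(c or not not not d) and c and not (c and (c or not d)) or d or e
= (c or not d) and c and not (c and (c or not d)) or d or e
= (c or not d) and c and not c or d or e
= c and not c or d or e
= d or e

d or e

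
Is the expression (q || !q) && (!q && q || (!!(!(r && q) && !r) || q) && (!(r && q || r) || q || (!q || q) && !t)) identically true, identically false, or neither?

(q || !q) && (!q && q || (!!(!(r && q) && !r) || q) && (!(r && q || r) || q || (!q || q) && !t))
= (q || !q) && (!!(!(r && q) && !r) || q) && (!(r && q || r) || q || (!q || q) && !t)   (complement / identity)
= (q || !q) && (!(r && q || r) || q) && (!(r && q || r) || q || (!q || q) && !t)   (De Morgan)
= (q || !q) && (!(r && q || r) || q) && (!(r && q || r) || q || !t)   (complement / identity)
= (q || !q) && (!(r && q || r) || q)   (absorption)
= !(r && q || r) || q   (complement / identity)
= !r || q   (absorption)
This depends on q, r, so it is not a constant.

neither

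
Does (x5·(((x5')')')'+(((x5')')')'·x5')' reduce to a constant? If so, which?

no

(x5·(((x5')')')'+(((x5')')')'·x5')'
= ((((x5')')')')'   [distribution]
= ((x5')')'   [double negation]
= x5'   [double negation]
This depends on x5, so it is not a constant.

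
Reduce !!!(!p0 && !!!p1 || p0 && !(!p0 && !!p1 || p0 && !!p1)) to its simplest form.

p1

!!!(!p0 && !!!p1 || p0 && !(!p0 && !!p1 || p0 && !!p1))
= !!!(!p0 && !!!p1 || p0 && !!!p1)   — distribution
= !(!p0 && !!!p1 || p0 && !!!p1)   — double negation
= !!!!p1   — distribution
= !!p1   — double negation
= p1   — double negation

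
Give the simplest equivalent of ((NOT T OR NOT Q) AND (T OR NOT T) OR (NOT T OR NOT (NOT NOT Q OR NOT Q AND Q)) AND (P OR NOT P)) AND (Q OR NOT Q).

NOT T OR NOT Q

((NOT T OR NOT Q) AND (T OR NOT T) OR (NOT T OR NOT (NOT NOT Q OR NOT Q AND Q)) AND (P OR NOT P)) AND (Q OR NOT Q)
= ((NOT T OR NOT Q) AND (T OR NOT T) OR (NOT T OR NOT (Q OR NOT Q AND Q)) AND (P OR NOT P)) AND (Q OR NOT Q)
= ((NOT T OR NOT Q) AND (T OR NOT T) OR (NOT T OR NOT Q) AND (P OR NOT P)) AND (Q OR NOT Q)
= ((NOT T OR NOT Q) AND (T OR NOT T) OR NOT T OR NOT Q) AND (Q OR NOT Q)
= (NOT T OR NOT Q) AND (T OR NOT T) OR NOT T OR NOT Q
= NOT T OR NOT Q OR NOT T OR NOT Q
= NOT T OR NOT Q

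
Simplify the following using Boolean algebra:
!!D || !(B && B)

!!D || !(B && B)
= !!D || !B
= D || !B

D || !B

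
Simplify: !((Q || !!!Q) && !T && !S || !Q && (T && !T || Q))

T || S

!((Q || !!!Q) && !T && !S || !Q && (T && !T || Q))
= !((Q || !!!Q) && !T && !S || !Q && Q)   (complement / identity)
= !((Q || !Q) && !T && !S || !Q && Q)   (double negation)
= !((Q || !Q) && !T && !S)   (complement / identity)
= !(!T && !S)   (complement / identity)
= T || S   (De Morgan)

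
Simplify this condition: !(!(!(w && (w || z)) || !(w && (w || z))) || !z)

!(!(!(w && (w || z)) || !(w && (w || z))) || !z)
= (!(w && (w || z)) || !(w && (w || z))) && z   [De Morgan]
= !(w && (w || z)) && z   [idempotence]
= !w && z   [absorption]

!w && z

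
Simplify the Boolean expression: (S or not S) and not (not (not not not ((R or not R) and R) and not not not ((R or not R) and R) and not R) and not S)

not R or S

(S or not S) and not (not (not not not ((R or not R) and R) and not not not ((R or not R) and R) and not R) and not S)
= (S or not S) and not (not (not not not ((R or not R) and R) and not R) and not S)   (idempotence)
= (S or not S) and (not not not ((R or not R) and R) and not R or S)   (De Morgan)
= (S or not S) and (not not not R and not R or S)   (complement / identity)
= (S or not S) and (not R and not R or S)   (double negation)
= (S or not S) and (not R or S)   (idempotence)
= not R or S   (complement / identity)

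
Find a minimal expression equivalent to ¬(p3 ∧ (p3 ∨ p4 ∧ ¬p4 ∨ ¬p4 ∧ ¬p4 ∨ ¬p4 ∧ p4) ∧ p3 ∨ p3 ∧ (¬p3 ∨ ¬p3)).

¬(p3 ∧ (p3 ∨ p4 ∧ ¬p4 ∨ ¬p4 ∧ ¬p4 ∨ ¬p4 ∧ p4) ∧ p3 ∨ p3 ∧ (¬p3 ∨ ¬p3))
= ¬(p3 ∧ (p3 ∨ p4 ∧ ¬p4 ∨ ¬p4 ∧ ¬p4 ∨ ¬p4 ∧ p4) ∧ p3 ∨ p3 ∧ ¬p3)   [idempotence]
= ¬(p3 ∧ (p3 ∨ ¬p4 ∨ ¬p4 ∧ p4) ∧ p3 ∨ p3 ∧ ¬p3)   [distribution]
= ¬(p3 ∧ (p3 ∨ ¬p4) ∧ p3 ∨ p3 ∧ ¬p3)   [complement / identity]
= ¬(p3 ∧ p3 ∨ p3 ∧ ¬p3)   [absorption]
= ¬p3   [distribution]

¬p3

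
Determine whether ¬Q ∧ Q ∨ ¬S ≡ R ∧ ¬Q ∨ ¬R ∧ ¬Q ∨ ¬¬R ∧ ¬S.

E1: ¬Q ∧ Q ∨ ¬S
    = ¬S   — complement / identity
E2: R ∧ ¬Q ∨ ¬R ∧ ¬Q ∨ ¬¬R ∧ ¬S
    = R ∧ ¬Q ∨ ¬R ∧ ¬Q ∨ R ∧ ¬S   — double negation
    = ¬Q ∨ R ∧ ¬S   — distribution
These differ: at Q=0, R=0, S=1, E1 = 0 but E2 = 1.

No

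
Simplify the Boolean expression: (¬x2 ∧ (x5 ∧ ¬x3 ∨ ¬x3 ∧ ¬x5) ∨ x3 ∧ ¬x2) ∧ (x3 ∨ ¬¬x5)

¬x2 ∧ (x3 ∨ x5)

(¬x2 ∧ (x5 ∧ ¬x3 ∨ ¬x3 ∧ ¬x5) ∨ x3 ∧ ¬x2) ∧ (x3 ∨ ¬¬x5)
= (¬x2 ∧ ¬x3 ∨ x3 ∧ ¬x2) ∧ (x3 ∨ ¬¬x5)
= (¬x2 ∧ ¬x3 ∨ x3 ∧ ¬x2) ∧ (x3 ∨ x5)
= ¬x2 ∧ (x3 ∨ x5)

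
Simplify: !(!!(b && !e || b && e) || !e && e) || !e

!(!!(b && !e || b && e) || !e && e) || !e
= !!!(b && !e || b && e) || !e   (complement / identity)
= !!!b || !e   (distribution)
= !b || !e   (double negation)

!b || !e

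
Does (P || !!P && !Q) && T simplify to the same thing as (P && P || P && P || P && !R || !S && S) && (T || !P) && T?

Yes

E1: (P || !!P && !Q) && T
    = (P || P && !Q) && T   — double negation
    = P && T   — absorption
E2: (P && P || P && P || P && !R || !S && S) && (T || !P) && T
    = (P && P || P && !R || !S && S) && (T || !P) && T   — idempotence
    = (P && P || P && !R || !S && S) && T   — absorption
    = (P || P && !R || !S && S) && T   — idempotence
    = (P || P && !R) && T   — complement / identity
    = P && T   — absorption
Both reduce to P && T, so they are equivalent.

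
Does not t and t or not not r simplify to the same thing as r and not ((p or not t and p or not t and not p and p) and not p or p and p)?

E1: not t and t or not not r
    = not not r
    = r
E2: r and not ((p or not t and p or not t and not p and p) and not p or p and p)
    = r and not ((p or (p or not p and p) and not t) and not p or p and p)
    = r and not ((p or p and not t) and not p or p and p)
    = r and not (p and not p or p and p)
    = r and not p
These differ: at p=1, r=1, t=0, E1 = 1 but E2 = 0.

No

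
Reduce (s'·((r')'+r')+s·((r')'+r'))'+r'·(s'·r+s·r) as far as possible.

(s'·((r')'+r')+s·((r')'+r'))'+r'·(s'·r+s·r)
= ((r')'+r')'+r'·(s'·r+s·r)   — distribution
= ((r')'+r')'+r'·r   — distribution
= r'·r+r'·r   — De Morgan
= r'·r   — complement / identity
= 0   — complement

0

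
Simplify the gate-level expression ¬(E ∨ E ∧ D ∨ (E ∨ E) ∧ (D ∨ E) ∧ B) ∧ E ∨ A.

¬(E ∨ E ∧ D ∨ (E ∨ E) ∧ (D ∨ E) ∧ B) ∧ E ∨ A
= ¬(E ∨ E ∧ D ∨ (E ∨ E ∧ D) ∧ B) ∧ E ∨ A
= ¬(E ∨ E ∧ D) ∧ E ∨ A
= ¬E ∧ E ∨ A
= A

A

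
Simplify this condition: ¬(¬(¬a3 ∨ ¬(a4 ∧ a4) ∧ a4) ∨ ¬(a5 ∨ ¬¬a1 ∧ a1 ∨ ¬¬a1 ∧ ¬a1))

¬a3 ∧ (a5 ∨ a1)

¬(¬(¬a3 ∨ ¬(a4 ∧ a4) ∧ a4) ∨ ¬(a5 ∨ ¬¬a1 ∧ a1 ∨ ¬¬a1 ∧ ¬a1))
= (¬a3 ∨ ¬(a4 ∧ a4) ∧ a4) ∧ (a5 ∨ ¬¬a1 ∧ a1 ∨ ¬¬a1 ∧ ¬a1)
= (¬a3 ∨ ¬(a4 ∧ a4) ∧ a4) ∧ (a5 ∨ ¬¬a1)
= (¬a3 ∨ ¬a4 ∧ a4) ∧ (a5 ∨ ¬¬a1)
= ¬a3 ∧ (a5 ∨ ¬¬a1)
= ¬a3 ∧ (a5 ∨ a1)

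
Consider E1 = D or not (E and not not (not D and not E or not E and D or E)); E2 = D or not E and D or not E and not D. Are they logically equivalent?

Yes

E1: D or not (E and not not (not D and not E or not E and D or E))
    = D or not (E and not not (not E or E))   [distribution]
    = D or not (E and (not E or E))   [double negation]
    = D or not E   [complement / identity]
E2: D or not E and D or not E and not D
    = D or not E   [distribution]
Both reduce to D or not E, so they are equivalent.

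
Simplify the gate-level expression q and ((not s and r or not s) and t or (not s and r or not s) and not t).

q and ((not s and r or not s) and t or (not s and r or not s) and not t)
= q and (not s and r or not s)
= q and not s

q and not s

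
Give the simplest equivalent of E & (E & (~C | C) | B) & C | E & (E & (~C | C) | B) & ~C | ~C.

E & (E & (~C | C) | B) & C | E & (E & (~C | C) | B) & ~C | ~C
= (C | ~C) & E & (E & (~C | C) | B) | ~C
= (C | ~C) & E & (E | B) | ~C
= (C | ~C) & E | ~C
= E | ~C

E | ~C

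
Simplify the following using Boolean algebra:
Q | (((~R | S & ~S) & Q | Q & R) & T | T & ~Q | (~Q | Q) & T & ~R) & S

Q | T & S

Q | (((~R | S & ~S) & Q | Q & R) & T | T & ~Q | (~Q | Q) & T & ~R) & S
= Q | ((~R & Q | Q & R) & T | T & ~Q | (~Q | Q) & T & ~R) & S   (complement / identity)
= Q | ((~R & Q | Q & R) & T | T & ~Q | T & ~R) & S   (complement / identity)
= Q | (Q & T | T & ~Q | T & ~R) & S   (distribution)
= Q | (T | T & ~R) & S   (distribution)
= Q | T & S   (absorption)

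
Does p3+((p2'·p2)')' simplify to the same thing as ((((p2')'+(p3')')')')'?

No

E1: p3+((p2'·p2)')'
    = p3+p2'·p2   (double negation)
    = p3   (complement / identity)
E2: ((((p2')'+(p3')')')')'
    = ((p2')'+(p3')')'   (double negation)
    = p2'·p3'   (De Morgan)
These differ: at p2=0, p3=1, E1 = 1 but E2 = 0.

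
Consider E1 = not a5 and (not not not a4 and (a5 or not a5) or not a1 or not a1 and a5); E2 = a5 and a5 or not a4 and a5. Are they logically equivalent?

E1: not a5 and (not not not a4 and (a5 or not a5) or not a1 or not a1 and a5)
    = not a5 and (not not not a4 and (a5 or not a5) or not a1)   [absorption]
    = not a5 and (not not not a4 or not a1)   [complement / identity]
    = not a5 and (not a4 or not a1)   [double negation]
E2: a5 and a5 or not a4 and a5
    = a5 and (a5 or not a4)   [distribution]
    = a5   [absorption]
These differ: at a1=0, a4=0, a5=1, E1 = 0 but E2 = 1.

No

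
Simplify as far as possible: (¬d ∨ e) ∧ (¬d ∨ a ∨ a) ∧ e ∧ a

(¬d ∨ e) ∧ (¬d ∨ a ∨ a) ∧ e ∧ a
= (e ∧ (a ∨ a) ∨ ¬d) ∧ e ∧ a   [distribution]
= (e ∧ a ∨ ¬d) ∧ e ∧ a   [idempotence]
= e ∧ a   [absorption]

e ∧ a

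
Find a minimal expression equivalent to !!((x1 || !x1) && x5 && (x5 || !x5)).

x5

!!((x1 || !x1) && x5 && (x5 || !x5))
= (x1 || !x1) && x5 && (x5 || !x5)   — double negation
= (x1 || !x1) && x5   — complement / identity
= x5   — complement / identity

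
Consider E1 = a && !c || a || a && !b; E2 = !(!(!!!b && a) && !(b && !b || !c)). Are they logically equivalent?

E1: a && !c || a || a && !b
    = a && !c || a   (absorption)
    = a   (absorption)
E2: !(!(!!!b && a) && !(b && !b || !c))
    = !!!b && a || b && !b || !c   (De Morgan)
    = !!!b && a || !c   (complement / identity)
    = !b && a || !c   (double negation)
These differ: at a=0, b=1, c=0, E1 = 0 but E2 = 1.

No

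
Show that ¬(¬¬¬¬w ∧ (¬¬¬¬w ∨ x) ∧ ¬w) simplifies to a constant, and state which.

True

¬(¬¬¬¬w ∧ (¬¬¬¬w ∨ x) ∧ ¬w)
= ¬(¬¬¬¬w ∧ ¬w)   — absorption
= ¬(¬¬w ∧ ¬w)   — double negation
= ¬w ∨ w   — De Morgan
= True   — complement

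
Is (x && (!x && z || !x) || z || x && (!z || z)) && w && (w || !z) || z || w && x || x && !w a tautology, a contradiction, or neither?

(x && (!x && z || !x) || z || x && (!z || z)) && w && (w || !z) || z || w && x || x && !w
= (x && !x || z || x && (!z || z)) && w && (w || !z) || z || w && x || x && !w   — absorption
= (x && !x || z || x && (!z || z)) && w || z || w && x || x && !w   — absorption
= (z || x && (!z || z)) && w || z || w && x || x && !w   — complement / identity
= (z || x && (!z || z)) && w || z || x   — distribution
= (z || x) && w || z || x   — complement / identity
= z || x   — absorption
This depends on x, z, so it is not a constant.

neither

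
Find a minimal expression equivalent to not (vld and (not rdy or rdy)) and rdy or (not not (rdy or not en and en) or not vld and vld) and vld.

not (vld and (not rdy or rdy)) and rdy or (not not (rdy or not en and en) or not vld and vld) and vld
= not (vld and (not rdy or rdy)) and rdy or (rdy or not en and en or not vld and vld) and vld   — double negation
= not vld and rdy or (rdy or not en and en or not vld and vld) and vld   — complement / identity
= not vld and rdy or (rdy or not en and en) and vld   — complement / identity
= not vld and rdy or rdy and vld   — complement / identity
= rdy   — distribution

rdy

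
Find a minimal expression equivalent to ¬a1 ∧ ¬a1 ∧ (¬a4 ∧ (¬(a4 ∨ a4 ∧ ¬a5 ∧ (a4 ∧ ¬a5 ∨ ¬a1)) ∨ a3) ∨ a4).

¬a1 ∧ ¬a1 ∧ (¬a4 ∧ (¬(a4 ∨ a4 ∧ ¬a5 ∧ (a4 ∧ ¬a5 ∨ ¬a1)) ∨ a3) ∨ a4)
= ¬a1 ∧ ¬a1 ∧ (¬a4 ∧ (¬(a4 ∨ a4 ∧ ¬a5) ∨ a3) ∨ a4)   — absorption
= ¬a1 ∧ ¬a1 ∧ (¬a4 ∧ (¬a4 ∨ a3) ∨ a4)   — absorption
= ¬a1 ∧ ¬a1 ∧ (¬a4 ∨ a4)   — absorption
= ¬a1 ∧ (¬a4 ∨ a4)   — idempotence
= ¬a1   — complement / identity

¬a1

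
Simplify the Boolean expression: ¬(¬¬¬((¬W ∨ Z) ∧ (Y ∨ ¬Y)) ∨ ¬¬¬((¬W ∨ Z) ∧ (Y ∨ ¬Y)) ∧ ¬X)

¬W ∨ Z

¬(¬¬¬((¬W ∨ Z) ∧ (Y ∨ ¬Y)) ∨ ¬¬¬((¬W ∨ Z) ∧ (Y ∨ ¬Y)) ∧ ¬X)
= ¬¬¬¬((¬W ∨ Z) ∧ (Y ∨ ¬Y))   (absorption)
= ¬¬((¬W ∨ Z) ∧ (Y ∨ ¬Y))   (double negation)
= ¬¬(¬W ∨ Z)   (complement / identity)
= ¬W ∨ Z   (double negation)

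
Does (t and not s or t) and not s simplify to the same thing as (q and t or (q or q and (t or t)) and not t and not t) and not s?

No

E1: (t and not s or t) and not s
    = t and not s   — absorption
E2: (q and t or (q or q and (t or t)) and not t and not t) and not s
    = (q and t or (q or q and t) and not t and not t) and not s   — idempotence
    = (q and t or (q or q and t) and not t) and not s   — idempotence
    = (q and t or q and not t) and not s   — absorption
    = q and not s   — distribution
These differ: at q=0, s=0, t=1, E1 = 1 but E2 = 0.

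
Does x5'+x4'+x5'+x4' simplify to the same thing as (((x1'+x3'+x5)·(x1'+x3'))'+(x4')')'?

No

E1: x5'+x4'+x5'+x4'
    = x5'+x4'
E2: (((x1'+x3'+x5)·(x1'+x3'))'+(x4')')'
    = ((x1'+x3')'+(x4')')'
    = (x1'+x3')·x4'
These differ: at x1=1, x3=1, x4=1, x5=0, E1 = 1 but E2 = 0.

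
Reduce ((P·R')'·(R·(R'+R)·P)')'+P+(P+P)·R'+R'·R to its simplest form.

P

((P·R')'·(R·(R'+R)·P)')'+P+(P+P)·R'+R'·R
= P·R'+R·(R'+R)·P+P+(P+P)·R'+R'·R   — De Morgan
= P·R'+R·P+P+(P+P)·R'+R'·R   — complement / identity
= P+P+(P+P)·R'+R'·R   — distribution
= P+P+(P+P)·R'   — complement / identity
= P+P   — absorption
= P   — idempotence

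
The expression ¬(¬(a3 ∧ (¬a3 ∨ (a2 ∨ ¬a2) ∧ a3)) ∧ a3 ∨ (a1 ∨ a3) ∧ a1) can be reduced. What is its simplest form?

¬(¬(a3 ∧ (¬a3 ∨ (a2 ∨ ¬a2) ∧ a3)) ∧ a3 ∨ (a1 ∨ a3) ∧ a1)
= ¬(¬(a3 ∧ (¬a3 ∨ a3)) ∧ a3 ∨ (a1 ∨ a3) ∧ a1)   (complement / identity)
= ¬(¬a3 ∧ a3 ∨ (a1 ∨ a3) ∧ a1)   (complement / identity)
= ¬((a1 ∨ a3) ∧ a1)   (complement / identity)
= ¬a1   (absorption)

¬a1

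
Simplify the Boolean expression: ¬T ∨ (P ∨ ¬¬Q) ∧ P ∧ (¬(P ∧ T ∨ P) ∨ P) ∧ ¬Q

¬T ∨ (P ∨ ¬¬Q) ∧ P ∧ (¬(P ∧ T ∨ P) ∨ P) ∧ ¬Q
= ¬T ∨ (P ∨ ¬¬Q) ∧ P ∧ (¬P ∨ P) ∧ ¬Q   — absorption
= ¬T ∨ (P ∨ ¬¬Q) ∧ P ∧ ¬Q   — complement / identity
= ¬T ∨ (P ∨ Q) ∧ P ∧ ¬Q   — double negation
= ¬T ∨ P ∧ ¬Q   — absorption

¬T ∨ P ∧ ¬Q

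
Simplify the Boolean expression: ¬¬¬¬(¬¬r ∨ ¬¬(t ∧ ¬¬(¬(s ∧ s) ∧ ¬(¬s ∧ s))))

r ∨ t ∧ ¬s

¬¬¬¬(¬¬r ∨ ¬¬(t ∧ ¬¬(¬(s ∧ s) ∧ ¬(¬s ∧ s))))
= ¬¬(¬¬r ∨ ¬¬(t ∧ ¬¬(¬(s ∧ s) ∧ ¬(¬s ∧ s))))   — double negation
= ¬¬(¬¬r ∨ ¬¬(t ∧ ¬(s ∧ s ∨ ¬s ∧ s)))   — De Morgan
= ¬(¬r ∧ ¬(t ∧ ¬(s ∧ s ∨ ¬s ∧ s)))   — De Morgan
= r ∨ t ∧ ¬(s ∧ s ∨ ¬s ∧ s)   — De Morgan
= r ∨ t ∧ ¬s   — distribution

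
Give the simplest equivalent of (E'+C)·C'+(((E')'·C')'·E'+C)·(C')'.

E'+C

(E'+C)·C'+(((E')'·C')'·E'+C)·(C')'
= (E'+C)·C'+((E'+C)·E'+C)·(C')'   (De Morgan)
= (E'+C)·C'+((E'+C)·E'+C)·C   (double negation)
= (E'+C)·C'+(E'+C)·C   (absorption)
= E'+C   (distribution)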